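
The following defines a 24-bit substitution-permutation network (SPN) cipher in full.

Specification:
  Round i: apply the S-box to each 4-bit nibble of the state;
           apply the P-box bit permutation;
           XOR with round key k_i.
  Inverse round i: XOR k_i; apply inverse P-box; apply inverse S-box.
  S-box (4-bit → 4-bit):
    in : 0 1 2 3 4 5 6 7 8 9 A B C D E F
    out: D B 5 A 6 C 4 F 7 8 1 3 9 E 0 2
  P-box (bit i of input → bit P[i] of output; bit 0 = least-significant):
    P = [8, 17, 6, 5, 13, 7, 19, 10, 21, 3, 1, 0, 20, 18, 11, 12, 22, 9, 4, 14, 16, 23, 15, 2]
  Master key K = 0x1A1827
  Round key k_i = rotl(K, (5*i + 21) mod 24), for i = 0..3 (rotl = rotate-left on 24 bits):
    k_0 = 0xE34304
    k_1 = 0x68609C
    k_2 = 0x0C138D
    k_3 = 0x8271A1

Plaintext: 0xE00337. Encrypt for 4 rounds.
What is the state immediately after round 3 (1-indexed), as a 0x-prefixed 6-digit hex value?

s_0 = plaintext = 0xE00337
s_1 = Round(s_0, k_0) = 0xB11EFD
s_2 = Round(s_1, k_1) = 0xBF327C
s_3 = Round(s_2, k_2) = 0xA1242F
s_4 = Round(s_3, k_3) = 0xD91BAB

0xA1242F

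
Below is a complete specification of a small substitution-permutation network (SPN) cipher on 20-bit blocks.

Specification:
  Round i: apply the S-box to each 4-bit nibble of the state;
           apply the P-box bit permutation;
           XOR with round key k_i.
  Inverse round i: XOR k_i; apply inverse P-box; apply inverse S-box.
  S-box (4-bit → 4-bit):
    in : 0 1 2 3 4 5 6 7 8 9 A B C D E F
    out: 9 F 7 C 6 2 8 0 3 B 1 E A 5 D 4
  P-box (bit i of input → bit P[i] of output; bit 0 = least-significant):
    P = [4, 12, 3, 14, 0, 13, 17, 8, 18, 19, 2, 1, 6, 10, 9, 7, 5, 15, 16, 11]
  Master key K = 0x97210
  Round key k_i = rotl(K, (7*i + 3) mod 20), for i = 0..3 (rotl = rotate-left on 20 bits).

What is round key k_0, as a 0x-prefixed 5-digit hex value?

K = 0x97210
k_0 = rotl(K, (7*0+3) mod 20) = rotl(K, 3) = 0xB9084

0xB9084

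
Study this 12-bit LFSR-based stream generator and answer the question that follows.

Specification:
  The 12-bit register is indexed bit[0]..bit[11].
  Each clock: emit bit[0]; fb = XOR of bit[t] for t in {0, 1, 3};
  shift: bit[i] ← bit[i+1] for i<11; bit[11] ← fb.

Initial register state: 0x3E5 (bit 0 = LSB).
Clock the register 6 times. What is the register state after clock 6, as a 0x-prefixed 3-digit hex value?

reg_0 = 0x3E5
clock 1: out=1, reg = 0x9F2
clock 2: out=0, reg = 0xCF9
clock 3: out=1, reg = 0x67C
clock 4: out=0, reg = 0xB3E
clock 5: out=0, reg = 0x59F
clock 6: out=1, reg = 0xACF

0xACF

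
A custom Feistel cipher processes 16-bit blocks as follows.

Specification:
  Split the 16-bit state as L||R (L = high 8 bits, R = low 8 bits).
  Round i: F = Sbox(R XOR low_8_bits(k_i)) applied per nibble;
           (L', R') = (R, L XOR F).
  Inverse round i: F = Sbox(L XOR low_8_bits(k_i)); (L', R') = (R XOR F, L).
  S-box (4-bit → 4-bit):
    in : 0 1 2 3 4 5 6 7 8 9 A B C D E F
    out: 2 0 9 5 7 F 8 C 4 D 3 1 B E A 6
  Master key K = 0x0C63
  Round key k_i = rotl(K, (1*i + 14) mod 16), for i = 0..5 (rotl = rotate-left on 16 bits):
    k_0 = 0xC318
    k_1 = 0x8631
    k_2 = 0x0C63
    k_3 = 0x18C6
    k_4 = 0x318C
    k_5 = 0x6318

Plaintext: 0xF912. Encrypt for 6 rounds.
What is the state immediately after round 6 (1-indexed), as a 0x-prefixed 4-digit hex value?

0xC73F

s_0 = plaintext = 0xF912
s_1 = Round(s_0, k_0) = 0x12DA
s_2 = Round(s_1, k_1) = 0xDAB3
s_3 = Round(s_2, k_2) = 0xB338
s_4 = Round(s_3, k_3) = 0x38D9
s_5 = Round(s_4, k_4) = 0xD9C7
s_6 = Round(s_5, k_5) = 0xC73F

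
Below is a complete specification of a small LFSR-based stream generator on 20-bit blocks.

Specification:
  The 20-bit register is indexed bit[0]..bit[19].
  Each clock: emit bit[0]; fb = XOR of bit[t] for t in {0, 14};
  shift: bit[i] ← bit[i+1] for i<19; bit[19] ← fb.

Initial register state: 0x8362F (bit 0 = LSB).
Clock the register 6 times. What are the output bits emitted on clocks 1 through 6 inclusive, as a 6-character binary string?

reg_0 = 0x8362F
clock 1: out=1, reg = 0xC1B17
clock 2: out=1, reg = 0xE0D8B
clock 3: out=1, reg = 0xF06C5
clock 4: out=1, reg = 0xF8362
clock 5: out=0, reg = 0x7C1B1
clock 6: out=1, reg = 0x3E0D8

111101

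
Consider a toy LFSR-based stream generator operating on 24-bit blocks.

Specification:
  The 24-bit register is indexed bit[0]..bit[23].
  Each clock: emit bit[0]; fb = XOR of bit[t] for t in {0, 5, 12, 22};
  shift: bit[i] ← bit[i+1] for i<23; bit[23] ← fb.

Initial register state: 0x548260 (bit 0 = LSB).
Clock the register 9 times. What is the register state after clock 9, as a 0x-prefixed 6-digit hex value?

0x792A41

reg_0 = 0x548260
clock 1: out=0, reg = 0x2A4130
clock 2: out=0, reg = 0x952098
clock 3: out=0, reg = 0x4A904C
clock 4: out=0, reg = 0x254826
clock 5: out=0, reg = 0x92A413
clock 6: out=1, reg = 0xC95209
clock 7: out=1, reg = 0xE4A904
clock 8: out=0, reg = 0xF25482
clock 9: out=0, reg = 0x792A41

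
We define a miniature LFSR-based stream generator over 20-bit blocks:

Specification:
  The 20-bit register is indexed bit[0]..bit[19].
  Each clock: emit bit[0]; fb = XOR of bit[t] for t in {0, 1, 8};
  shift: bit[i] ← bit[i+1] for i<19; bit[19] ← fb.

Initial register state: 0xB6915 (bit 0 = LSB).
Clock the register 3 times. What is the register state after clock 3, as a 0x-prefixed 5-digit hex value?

reg_0 = 0xB6915
clock 1: out=1, reg = 0x5B48A
clock 2: out=0, reg = 0xADA45
clock 3: out=1, reg = 0xD6D22

0xD6D22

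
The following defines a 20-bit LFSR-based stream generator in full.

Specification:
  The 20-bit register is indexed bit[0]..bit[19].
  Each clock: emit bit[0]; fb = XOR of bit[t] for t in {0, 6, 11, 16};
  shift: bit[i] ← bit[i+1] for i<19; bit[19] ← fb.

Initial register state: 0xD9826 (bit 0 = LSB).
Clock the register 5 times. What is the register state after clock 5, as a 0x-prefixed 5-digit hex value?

reg_0 = 0xD9826
clock 1: out=0, reg = 0x6CC13
clock 2: out=1, reg = 0x36609
clock 3: out=1, reg = 0x1B304
clock 4: out=0, reg = 0x8D982
clock 5: out=0, reg = 0xC6CC1

0xC6CC1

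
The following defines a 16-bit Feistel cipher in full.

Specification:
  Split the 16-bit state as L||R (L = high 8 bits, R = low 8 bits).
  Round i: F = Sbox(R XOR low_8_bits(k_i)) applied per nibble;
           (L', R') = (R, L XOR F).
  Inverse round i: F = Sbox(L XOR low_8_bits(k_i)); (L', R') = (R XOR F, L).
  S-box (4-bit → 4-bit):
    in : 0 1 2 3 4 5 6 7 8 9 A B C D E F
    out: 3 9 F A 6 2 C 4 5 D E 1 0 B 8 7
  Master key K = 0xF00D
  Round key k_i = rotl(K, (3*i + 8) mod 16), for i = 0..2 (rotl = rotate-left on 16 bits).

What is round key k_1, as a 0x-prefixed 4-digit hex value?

K = 0xF00D
k_0 = rotl(K, (3*0+8) mod 16) = rotl(K, 8) = 0x0DF0
k_1 = rotl(K, (3*1+8) mod 16) = rotl(K, 11) = 0x6F80

0x6F80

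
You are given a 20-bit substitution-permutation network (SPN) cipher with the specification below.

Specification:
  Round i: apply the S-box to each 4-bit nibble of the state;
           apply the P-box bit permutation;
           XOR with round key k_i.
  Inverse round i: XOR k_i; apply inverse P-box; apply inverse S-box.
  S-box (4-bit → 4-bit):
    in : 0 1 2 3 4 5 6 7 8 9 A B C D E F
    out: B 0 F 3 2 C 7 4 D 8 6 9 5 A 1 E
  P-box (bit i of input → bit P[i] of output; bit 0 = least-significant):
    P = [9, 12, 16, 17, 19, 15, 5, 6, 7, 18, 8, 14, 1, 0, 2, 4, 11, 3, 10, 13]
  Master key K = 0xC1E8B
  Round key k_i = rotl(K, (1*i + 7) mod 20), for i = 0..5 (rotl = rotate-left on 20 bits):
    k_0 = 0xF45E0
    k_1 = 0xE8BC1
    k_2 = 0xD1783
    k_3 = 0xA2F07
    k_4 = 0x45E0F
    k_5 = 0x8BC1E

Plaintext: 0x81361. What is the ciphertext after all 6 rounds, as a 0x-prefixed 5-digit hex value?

0x68BEE

s_0 = plaintext = 0x81361
s_1 = Round(s_0, k_0) = 0x3E940
s_2 = Round(s_1, k_1) = 0xC51CB
s_3 = Round(s_2, k_2) = 0x719B7
s_4 = Round(s_3, k_3) = 0x36B47
s_5 = Round(s_4, k_4) = 0x59680
s_6 = Round(s_5, k_5) = 0x68BEE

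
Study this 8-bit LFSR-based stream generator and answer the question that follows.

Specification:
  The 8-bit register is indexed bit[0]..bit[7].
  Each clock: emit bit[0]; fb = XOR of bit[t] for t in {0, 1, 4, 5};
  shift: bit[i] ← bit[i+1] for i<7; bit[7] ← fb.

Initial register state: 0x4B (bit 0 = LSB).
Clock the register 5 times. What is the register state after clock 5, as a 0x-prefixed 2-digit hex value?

reg_0 = 0x4B
clock 1: out=1, reg = 0x25
clock 2: out=1, reg = 0x12
clock 3: out=0, reg = 0x09
clock 4: out=1, reg = 0x84
clock 5: out=0, reg = 0x42

0x42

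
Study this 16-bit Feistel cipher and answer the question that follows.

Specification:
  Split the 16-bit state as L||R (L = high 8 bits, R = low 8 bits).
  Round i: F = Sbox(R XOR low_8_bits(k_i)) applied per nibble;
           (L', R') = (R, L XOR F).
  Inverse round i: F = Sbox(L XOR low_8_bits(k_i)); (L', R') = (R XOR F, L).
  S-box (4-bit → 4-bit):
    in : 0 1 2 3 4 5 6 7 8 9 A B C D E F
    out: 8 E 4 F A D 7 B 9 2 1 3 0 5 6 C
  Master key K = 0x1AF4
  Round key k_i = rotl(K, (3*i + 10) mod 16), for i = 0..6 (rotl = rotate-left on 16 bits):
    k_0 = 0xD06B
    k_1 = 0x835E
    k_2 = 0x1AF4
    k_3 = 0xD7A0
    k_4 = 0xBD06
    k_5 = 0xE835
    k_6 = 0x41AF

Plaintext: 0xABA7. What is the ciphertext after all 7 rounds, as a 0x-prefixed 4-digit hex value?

0xEE61

s_0 = plaintext = 0xABA7
s_1 = Round(s_0, k_0) = 0xA7AB
s_2 = Round(s_1, k_1) = 0xAB6A
s_3 = Round(s_2, k_2) = 0x6A8D
s_4 = Round(s_3, k_3) = 0x8D2F
s_5 = Round(s_4, k_4) = 0x2FCF
s_6 = Round(s_5, k_5) = 0xCFEE
s_7 = Round(s_6, k_6) = 0xEE61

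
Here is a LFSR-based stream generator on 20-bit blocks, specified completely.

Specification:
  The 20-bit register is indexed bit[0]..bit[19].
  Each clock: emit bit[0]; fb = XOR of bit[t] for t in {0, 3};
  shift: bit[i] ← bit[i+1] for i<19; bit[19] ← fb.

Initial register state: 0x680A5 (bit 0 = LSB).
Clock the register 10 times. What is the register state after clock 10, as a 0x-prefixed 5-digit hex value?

0x2C5A0

reg_0 = 0x680A5
clock 1: out=1, reg = 0xB4052
clock 2: out=0, reg = 0x5A029
clock 3: out=1, reg = 0x2D014
clock 4: out=0, reg = 0x1680A
clock 5: out=0, reg = 0x8B405
clock 6: out=1, reg = 0xC5A02
clock 7: out=0, reg = 0x62D01
clock 8: out=1, reg = 0xB1680
clock 9: out=0, reg = 0x58B40
clock 10: out=0, reg = 0x2C5A0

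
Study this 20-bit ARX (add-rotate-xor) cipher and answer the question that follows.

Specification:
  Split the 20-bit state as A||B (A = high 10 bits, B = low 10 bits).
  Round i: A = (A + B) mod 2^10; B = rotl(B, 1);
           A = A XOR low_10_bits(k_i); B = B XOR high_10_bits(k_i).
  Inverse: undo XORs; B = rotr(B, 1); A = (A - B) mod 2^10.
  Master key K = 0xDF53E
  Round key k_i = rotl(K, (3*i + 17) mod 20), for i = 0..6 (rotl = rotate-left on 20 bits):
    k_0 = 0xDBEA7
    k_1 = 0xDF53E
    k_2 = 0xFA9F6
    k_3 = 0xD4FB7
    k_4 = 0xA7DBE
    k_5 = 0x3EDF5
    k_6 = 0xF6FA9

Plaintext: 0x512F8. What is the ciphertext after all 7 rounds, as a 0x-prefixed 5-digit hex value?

s_0 = plaintext = 0x512F8
s_1 = Round(s_0, k_0) = 0xA6E9E
s_2 = Round(s_1, k_1) = 0x01E40
s_3 = Round(s_2, k_2) = 0xEC76B
s_4 = Round(s_3, k_3) = 0x2AD84
s_5 = Round(s_4, k_4) = 0xE4597
s_6 = Round(s_5, k_5) = 0x377D5
s_7 = Round(s_6, k_6) = 0xC6C70

0xC6C70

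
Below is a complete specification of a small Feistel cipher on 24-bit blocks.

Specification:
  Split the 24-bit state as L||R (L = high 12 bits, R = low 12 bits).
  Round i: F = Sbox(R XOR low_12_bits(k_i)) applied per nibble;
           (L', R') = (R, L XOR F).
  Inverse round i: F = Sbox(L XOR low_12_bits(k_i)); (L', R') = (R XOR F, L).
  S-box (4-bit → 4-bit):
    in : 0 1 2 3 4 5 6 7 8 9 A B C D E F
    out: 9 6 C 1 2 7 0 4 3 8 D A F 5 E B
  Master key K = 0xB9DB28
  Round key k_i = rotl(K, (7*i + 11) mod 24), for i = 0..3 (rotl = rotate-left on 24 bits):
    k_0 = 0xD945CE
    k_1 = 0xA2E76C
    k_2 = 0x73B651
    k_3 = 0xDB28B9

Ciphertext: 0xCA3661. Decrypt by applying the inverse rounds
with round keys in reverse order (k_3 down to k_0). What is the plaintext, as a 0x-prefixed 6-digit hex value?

0x7DD0A1

s_0 = ciphertext = 0xCA3661
s_1 = InvRound(s_0, k_3) = 0x40CCA3
s_2 = InvRound(s_1, k_2) = 0x0D640C
s_3 = InvRound(s_2, k_1) = 0x0A10D6
s_4 = InvRound(s_3, k_0) = 0x7DD0A1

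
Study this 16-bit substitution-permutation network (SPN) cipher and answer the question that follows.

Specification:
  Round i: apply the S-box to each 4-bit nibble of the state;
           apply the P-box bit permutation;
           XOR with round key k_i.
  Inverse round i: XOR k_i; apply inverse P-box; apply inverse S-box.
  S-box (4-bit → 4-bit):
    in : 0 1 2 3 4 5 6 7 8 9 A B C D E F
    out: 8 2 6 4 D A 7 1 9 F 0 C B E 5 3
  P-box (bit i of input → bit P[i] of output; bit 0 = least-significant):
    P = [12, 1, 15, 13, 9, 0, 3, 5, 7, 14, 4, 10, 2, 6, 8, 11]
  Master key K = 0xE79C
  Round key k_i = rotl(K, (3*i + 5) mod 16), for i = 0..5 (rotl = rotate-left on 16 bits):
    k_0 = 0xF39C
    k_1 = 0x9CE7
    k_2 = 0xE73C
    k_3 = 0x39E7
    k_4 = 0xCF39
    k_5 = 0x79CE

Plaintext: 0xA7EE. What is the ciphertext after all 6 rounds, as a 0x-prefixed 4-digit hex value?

0x110D

s_0 = plaintext = 0xA7EE
s_1 = Round(s_0, k_0) = 0x6114
s_2 = Round(s_1, k_1) = 0x6DA2
s_3 = Round(s_2, k_2) = 0x226A
s_4 = Round(s_3, k_3) = 0x7ABE
s_5 = Round(s_4, k_4) = 0x5F15
s_6 = Round(s_5, k_5) = 0x110D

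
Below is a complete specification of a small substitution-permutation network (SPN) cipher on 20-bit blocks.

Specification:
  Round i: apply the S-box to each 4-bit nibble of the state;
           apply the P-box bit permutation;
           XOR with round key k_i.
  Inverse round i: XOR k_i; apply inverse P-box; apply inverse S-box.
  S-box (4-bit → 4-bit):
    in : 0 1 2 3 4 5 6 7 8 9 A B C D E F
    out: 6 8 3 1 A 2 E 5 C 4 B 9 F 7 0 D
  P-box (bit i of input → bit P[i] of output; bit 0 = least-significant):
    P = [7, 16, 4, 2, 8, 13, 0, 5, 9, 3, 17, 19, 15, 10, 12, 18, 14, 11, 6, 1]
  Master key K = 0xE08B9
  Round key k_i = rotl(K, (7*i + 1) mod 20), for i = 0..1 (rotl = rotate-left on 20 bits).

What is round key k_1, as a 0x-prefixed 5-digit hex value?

K = 0xE08B9
k_0 = rotl(K, (7*0+1) mod 20) = rotl(K, 1) = 0xC1173
k_1 = rotl(K, (7*1+1) mod 20) = rotl(K, 8) = 0x8B9E0

0x8B9E0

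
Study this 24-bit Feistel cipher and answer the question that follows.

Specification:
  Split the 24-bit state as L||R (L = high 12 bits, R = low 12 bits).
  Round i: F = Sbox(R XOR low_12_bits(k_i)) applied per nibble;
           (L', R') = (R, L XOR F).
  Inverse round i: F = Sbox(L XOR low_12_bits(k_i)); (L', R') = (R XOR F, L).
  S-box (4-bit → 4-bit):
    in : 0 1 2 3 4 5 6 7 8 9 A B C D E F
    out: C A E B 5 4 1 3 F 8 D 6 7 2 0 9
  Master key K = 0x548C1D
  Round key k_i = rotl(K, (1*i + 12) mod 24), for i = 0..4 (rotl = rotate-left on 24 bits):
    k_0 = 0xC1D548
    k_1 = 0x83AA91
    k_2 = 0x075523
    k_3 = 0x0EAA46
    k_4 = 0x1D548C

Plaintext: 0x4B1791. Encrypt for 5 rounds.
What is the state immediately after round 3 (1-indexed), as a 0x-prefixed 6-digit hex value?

0xB5EAAB

s_0 = plaintext = 0x4B1791
s_1 = Round(s_0, k_0) = 0x791A99
s_2 = Round(s_1, k_1) = 0xA99B5E
s_3 = Round(s_2, k_2) = 0xB5EAAB
s_4 = Round(s_3, k_3) = 0xAAB75C
s_5 = Round(s_4, k_4) = 0x75C187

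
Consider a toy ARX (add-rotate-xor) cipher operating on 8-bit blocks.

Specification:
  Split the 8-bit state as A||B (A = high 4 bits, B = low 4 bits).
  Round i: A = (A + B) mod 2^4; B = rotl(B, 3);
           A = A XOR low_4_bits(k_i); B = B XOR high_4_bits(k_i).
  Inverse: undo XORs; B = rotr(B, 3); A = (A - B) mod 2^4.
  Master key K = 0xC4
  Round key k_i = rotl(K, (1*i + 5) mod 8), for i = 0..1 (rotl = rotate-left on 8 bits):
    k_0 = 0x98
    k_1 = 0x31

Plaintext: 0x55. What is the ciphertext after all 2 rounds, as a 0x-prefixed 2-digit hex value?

0x4A

s_0 = plaintext = 0x55
s_1 = Round(s_0, k_0) = 0x23
s_2 = Round(s_1, k_1) = 0x4A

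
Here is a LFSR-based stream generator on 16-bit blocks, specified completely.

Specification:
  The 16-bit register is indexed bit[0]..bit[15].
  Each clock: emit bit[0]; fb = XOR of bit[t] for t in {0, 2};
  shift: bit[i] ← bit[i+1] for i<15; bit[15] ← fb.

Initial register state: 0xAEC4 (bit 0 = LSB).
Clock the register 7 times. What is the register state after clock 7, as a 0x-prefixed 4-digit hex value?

reg_0 = 0xAEC4
clock 1: out=0, reg = 0xD762
clock 2: out=0, reg = 0x6BB1
clock 3: out=1, reg = 0xB5D8
clock 4: out=0, reg = 0x5AEC
clock 5: out=0, reg = 0xAD76
clock 6: out=0, reg = 0xD6BB
clock 7: out=1, reg = 0xEB5D

0xEB5D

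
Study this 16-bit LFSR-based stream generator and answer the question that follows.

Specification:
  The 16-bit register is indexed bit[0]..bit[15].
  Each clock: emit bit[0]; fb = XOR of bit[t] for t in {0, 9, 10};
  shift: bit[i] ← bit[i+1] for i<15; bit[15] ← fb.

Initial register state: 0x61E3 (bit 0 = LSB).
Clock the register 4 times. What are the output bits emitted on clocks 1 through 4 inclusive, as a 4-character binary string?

1100

reg_0 = 0x61E3
clock 1: out=1, reg = 0xB0F1
clock 2: out=1, reg = 0xD878
clock 3: out=0, reg = 0x6C3C
clock 4: out=0, reg = 0xB61E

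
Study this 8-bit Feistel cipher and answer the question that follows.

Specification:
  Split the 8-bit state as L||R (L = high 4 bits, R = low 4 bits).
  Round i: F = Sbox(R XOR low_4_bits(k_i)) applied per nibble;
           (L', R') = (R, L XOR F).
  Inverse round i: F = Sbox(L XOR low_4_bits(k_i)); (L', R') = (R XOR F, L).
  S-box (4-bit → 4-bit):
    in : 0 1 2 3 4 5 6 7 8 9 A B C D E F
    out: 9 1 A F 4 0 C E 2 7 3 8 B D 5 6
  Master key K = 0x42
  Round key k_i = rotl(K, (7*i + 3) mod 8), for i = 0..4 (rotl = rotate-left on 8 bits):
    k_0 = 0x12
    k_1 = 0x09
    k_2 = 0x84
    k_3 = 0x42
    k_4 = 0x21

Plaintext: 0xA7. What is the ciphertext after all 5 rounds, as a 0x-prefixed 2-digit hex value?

s_0 = plaintext = 0xA7
s_1 = Round(s_0, k_0) = 0x7A
s_2 = Round(s_1, k_1) = 0xA8
s_3 = Round(s_2, k_2) = 0x81
s_4 = Round(s_3, k_3) = 0x17
s_5 = Round(s_4, k_4) = 0x7D

0x7D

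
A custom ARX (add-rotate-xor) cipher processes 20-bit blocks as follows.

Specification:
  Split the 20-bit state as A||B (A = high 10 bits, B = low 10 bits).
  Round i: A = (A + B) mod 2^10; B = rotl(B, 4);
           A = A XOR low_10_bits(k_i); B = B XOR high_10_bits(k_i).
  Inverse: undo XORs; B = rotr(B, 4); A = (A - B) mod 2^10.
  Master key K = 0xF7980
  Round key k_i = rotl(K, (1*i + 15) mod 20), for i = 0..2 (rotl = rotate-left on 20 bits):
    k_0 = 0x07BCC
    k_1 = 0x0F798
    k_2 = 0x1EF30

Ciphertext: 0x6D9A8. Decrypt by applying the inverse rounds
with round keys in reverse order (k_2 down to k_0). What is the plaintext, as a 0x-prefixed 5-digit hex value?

s_0 = ciphertext = 0x6D9A8
s_1 = InvRound(s_0, k_2) = 0x6A4DD
s_2 = InvRound(s_1, k_1) = 0x88C0E
s_3 = InvRound(s_2, k_0) = 0x7B801

0x7B801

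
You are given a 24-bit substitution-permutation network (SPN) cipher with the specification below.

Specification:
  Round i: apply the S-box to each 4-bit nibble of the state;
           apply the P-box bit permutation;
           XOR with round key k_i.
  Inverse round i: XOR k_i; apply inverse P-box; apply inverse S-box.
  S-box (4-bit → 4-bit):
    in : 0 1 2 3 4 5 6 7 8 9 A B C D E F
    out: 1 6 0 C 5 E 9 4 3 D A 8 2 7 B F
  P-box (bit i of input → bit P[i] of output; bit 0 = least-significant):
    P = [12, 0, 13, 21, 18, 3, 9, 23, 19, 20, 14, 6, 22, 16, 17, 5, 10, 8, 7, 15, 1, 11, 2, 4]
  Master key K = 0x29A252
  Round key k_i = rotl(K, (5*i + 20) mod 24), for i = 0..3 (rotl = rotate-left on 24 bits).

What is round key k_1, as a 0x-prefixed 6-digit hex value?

K = 0x29A252
k_0 = rotl(K, (5*0+20) mod 24) = rotl(K, 20) = 0x229A25
k_1 = rotl(K, (5*1+20) mod 24) = rotl(K, 1) = 0x5344A4

0x5344A4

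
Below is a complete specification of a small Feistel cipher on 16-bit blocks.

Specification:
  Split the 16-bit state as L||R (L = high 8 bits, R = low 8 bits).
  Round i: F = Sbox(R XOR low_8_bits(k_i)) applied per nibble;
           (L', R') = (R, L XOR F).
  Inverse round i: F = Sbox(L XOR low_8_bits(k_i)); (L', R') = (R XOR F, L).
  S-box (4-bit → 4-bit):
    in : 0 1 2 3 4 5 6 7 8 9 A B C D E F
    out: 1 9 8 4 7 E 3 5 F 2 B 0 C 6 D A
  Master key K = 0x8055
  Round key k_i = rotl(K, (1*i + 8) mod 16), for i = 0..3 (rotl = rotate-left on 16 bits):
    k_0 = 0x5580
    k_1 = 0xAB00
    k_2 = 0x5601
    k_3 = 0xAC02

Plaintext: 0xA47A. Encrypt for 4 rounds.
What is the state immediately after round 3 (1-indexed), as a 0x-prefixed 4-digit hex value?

0x6036

s_0 = plaintext = 0xA47A
s_1 = Round(s_0, k_0) = 0x7A0F
s_2 = Round(s_1, k_1) = 0x0F60
s_3 = Round(s_2, k_2) = 0x6036
s_4 = Round(s_3, k_3) = 0x3627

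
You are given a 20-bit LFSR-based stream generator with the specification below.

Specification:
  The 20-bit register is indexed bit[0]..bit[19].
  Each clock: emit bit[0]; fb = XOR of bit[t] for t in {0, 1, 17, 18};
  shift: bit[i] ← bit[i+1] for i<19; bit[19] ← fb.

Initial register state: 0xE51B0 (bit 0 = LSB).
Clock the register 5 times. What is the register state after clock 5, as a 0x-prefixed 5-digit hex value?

reg_0 = 0xE51B0
clock 1: out=0, reg = 0x728D8
clock 2: out=0, reg = 0x3946C
clock 3: out=0, reg = 0x9CA36
clock 4: out=0, reg = 0xCE51B
clock 5: out=1, reg = 0xE728D

0xE728D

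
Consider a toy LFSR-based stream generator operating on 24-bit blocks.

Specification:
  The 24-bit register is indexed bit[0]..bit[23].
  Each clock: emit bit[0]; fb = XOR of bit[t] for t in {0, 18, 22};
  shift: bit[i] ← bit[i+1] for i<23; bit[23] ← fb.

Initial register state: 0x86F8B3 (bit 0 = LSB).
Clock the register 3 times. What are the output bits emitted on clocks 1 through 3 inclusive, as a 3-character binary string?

110

reg_0 = 0x86F8B3
clock 1: out=1, reg = 0x437C59
clock 2: out=1, reg = 0x21BE2C
clock 3: out=0, reg = 0x10DF16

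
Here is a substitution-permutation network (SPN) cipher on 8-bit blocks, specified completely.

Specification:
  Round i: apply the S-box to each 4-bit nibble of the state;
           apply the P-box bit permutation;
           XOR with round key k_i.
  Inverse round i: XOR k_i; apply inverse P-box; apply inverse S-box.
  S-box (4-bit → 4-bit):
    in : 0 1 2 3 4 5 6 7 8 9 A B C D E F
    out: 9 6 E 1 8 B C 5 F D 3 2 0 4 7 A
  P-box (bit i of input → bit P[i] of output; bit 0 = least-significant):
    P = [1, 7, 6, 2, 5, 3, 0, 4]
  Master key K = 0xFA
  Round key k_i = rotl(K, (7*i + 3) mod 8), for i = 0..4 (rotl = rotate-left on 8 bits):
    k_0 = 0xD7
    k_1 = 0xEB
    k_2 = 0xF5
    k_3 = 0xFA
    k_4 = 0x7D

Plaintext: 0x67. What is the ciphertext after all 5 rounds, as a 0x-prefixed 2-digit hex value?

s_0 = plaintext = 0x67
s_1 = Round(s_0, k_0) = 0x84
s_2 = Round(s_1, k_1) = 0xD6
s_3 = Round(s_2, k_2) = 0xB0
s_4 = Round(s_3, k_3) = 0xF4
s_5 = Round(s_4, k_4) = 0x61

0x61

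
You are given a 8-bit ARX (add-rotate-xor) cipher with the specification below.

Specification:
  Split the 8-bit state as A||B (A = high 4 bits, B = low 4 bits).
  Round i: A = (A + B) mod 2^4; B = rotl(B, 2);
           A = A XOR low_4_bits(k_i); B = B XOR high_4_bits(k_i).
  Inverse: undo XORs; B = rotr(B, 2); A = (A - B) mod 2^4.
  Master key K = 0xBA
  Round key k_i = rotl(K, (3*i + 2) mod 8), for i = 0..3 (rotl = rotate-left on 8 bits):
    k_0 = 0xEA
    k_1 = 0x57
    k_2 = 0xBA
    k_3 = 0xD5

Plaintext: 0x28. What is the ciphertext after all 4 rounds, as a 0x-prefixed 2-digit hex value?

s_0 = plaintext = 0x28
s_1 = Round(s_0, k_0) = 0x0C
s_2 = Round(s_1, k_1) = 0xB6
s_3 = Round(s_2, k_2) = 0xB2
s_4 = Round(s_3, k_3) = 0x85

0x85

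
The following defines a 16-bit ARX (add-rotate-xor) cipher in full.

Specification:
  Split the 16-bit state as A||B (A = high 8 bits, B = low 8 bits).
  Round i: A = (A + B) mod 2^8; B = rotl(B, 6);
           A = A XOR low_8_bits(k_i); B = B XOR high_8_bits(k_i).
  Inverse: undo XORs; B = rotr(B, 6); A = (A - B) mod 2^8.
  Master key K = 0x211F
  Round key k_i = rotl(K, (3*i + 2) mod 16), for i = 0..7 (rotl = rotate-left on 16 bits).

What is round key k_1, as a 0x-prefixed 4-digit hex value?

K = 0x211F
k_0 = rotl(K, (3*0+2) mod 16) = rotl(K, 2) = 0x847C
k_1 = rotl(K, (3*1+2) mod 16) = rotl(K, 5) = 0x23E4

0x23E4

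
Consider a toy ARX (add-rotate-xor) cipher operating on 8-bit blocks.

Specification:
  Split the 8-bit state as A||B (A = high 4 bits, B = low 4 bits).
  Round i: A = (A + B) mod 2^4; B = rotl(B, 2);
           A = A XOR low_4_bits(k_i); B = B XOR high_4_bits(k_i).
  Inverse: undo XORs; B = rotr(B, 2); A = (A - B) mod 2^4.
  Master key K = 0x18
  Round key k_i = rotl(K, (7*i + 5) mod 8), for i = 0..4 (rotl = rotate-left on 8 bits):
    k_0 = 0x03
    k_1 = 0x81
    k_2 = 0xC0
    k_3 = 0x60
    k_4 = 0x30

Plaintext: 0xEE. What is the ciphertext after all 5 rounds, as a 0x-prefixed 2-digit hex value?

s_0 = plaintext = 0xEE
s_1 = Round(s_0, k_0) = 0xFB
s_2 = Round(s_1, k_1) = 0xB6
s_3 = Round(s_2, k_2) = 0x15
s_4 = Round(s_3, k_3) = 0x63
s_5 = Round(s_4, k_4) = 0x9F

0x9F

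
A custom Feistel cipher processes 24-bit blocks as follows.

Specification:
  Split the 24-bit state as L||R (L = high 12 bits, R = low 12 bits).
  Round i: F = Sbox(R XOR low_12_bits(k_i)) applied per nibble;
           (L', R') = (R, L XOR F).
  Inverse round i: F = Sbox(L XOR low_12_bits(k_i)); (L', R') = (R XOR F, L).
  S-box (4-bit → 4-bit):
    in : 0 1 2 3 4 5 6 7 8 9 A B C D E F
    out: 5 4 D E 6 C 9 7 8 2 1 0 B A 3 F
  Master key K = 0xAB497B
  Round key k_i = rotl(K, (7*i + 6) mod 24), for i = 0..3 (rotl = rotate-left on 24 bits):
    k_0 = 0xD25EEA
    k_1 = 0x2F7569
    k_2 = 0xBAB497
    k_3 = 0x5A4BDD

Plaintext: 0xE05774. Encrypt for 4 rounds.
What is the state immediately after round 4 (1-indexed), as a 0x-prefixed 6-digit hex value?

s_0 = plaintext = 0xE05774
s_1 = Round(s_0, k_0) = 0x774C26
s_2 = Round(s_1, k_1) = 0xC2651B
s_3 = Round(s_2, k_2) = 0x51B8AD
s_4 = Round(s_3, k_3) = 0x8ADB6E

0x8ADB6E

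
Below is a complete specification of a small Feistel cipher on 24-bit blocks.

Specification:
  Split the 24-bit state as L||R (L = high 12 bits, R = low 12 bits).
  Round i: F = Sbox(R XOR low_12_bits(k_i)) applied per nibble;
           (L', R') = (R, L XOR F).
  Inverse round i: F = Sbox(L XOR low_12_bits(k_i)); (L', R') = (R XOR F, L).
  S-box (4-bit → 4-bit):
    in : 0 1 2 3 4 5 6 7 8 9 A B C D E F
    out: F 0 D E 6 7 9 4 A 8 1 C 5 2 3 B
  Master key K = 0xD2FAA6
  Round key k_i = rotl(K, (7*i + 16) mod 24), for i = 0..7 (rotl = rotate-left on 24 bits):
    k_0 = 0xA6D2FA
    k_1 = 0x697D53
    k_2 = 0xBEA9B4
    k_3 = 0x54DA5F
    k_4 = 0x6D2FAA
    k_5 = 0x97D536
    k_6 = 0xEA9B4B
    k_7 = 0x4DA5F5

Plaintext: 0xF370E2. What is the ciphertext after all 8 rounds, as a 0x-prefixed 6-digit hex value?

s_0 = plaintext = 0xF370E2
s_1 = Round(s_0, k_0) = 0x0E223D
s_2 = Round(s_1, k_1) = 0x23DB71
s_3 = Round(s_2, k_2) = 0xB71F6A
s_4 = Round(s_3, k_3) = 0xF6AC96
s_5 = Round(s_4, k_4) = 0xC9618F
s_6 = Round(s_5, k_5) = 0x18FA5E
s_7 = Round(s_6, k_6) = 0xA5E188
s_8 = Round(s_7, k_7) = 0x188C1C

0x188C1C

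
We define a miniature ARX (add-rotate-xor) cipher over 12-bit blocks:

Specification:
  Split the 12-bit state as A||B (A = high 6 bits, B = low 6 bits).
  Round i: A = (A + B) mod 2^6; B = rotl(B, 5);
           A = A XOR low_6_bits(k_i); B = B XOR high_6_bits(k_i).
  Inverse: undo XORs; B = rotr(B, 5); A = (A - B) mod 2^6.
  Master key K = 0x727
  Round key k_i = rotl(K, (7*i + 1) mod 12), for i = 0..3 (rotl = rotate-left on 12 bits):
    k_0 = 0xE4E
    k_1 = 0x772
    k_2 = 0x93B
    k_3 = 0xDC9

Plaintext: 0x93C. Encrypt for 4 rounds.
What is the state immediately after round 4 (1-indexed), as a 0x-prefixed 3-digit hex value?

0xA0E

s_0 = plaintext = 0x93C
s_1 = Round(s_0, k_0) = 0xBA7
s_2 = Round(s_1, k_1) = 0x9EE
s_3 = Round(s_2, k_2) = 0xBB3
s_4 = Round(s_3, k_3) = 0xA0E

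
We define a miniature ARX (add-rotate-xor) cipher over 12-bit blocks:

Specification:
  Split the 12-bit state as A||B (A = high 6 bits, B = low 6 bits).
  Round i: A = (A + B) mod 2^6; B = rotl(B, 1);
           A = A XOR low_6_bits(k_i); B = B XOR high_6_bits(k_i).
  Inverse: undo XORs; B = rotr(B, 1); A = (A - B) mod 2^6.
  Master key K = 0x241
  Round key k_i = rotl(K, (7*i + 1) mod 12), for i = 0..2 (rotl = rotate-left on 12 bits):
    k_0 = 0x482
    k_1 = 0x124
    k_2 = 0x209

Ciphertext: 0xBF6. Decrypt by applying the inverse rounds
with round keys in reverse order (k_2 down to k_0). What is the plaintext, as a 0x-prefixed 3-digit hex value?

0xD7F

s_0 = ciphertext = 0xBF6
s_1 = InvRound(s_0, k_2) = 0x1DF
s_2 = InvRound(s_1, k_1) = 0xDAD
s_3 = InvRound(s_2, k_0) = 0xD7F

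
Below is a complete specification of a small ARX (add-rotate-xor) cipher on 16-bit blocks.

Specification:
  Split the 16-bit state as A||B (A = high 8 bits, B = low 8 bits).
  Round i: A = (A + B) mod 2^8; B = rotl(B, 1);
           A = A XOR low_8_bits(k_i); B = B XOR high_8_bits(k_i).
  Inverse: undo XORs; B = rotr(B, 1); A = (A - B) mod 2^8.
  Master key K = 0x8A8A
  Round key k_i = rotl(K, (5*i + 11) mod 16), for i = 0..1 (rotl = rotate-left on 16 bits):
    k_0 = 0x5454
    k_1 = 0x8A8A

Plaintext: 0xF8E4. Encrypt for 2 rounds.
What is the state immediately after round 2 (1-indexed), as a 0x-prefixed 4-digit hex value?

s_0 = plaintext = 0xF8E4
s_1 = Round(s_0, k_0) = 0x889D
s_2 = Round(s_1, k_1) = 0xAFB1

0xAFB1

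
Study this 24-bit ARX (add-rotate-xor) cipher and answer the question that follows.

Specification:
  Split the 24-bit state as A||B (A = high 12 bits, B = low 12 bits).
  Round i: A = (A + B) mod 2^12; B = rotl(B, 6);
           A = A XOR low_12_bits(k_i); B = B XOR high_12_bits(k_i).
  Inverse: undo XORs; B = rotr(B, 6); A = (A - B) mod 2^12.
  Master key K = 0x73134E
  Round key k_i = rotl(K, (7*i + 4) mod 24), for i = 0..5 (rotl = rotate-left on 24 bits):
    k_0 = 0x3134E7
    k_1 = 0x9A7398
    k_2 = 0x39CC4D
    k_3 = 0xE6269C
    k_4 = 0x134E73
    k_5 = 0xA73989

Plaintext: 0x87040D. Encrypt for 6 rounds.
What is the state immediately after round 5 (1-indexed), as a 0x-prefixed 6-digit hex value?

0xBFE3B4

s_0 = plaintext = 0x87040D
s_1 = Round(s_0, k_0) = 0x89A043
s_2 = Round(s_1, k_1) = 0xB45966
s_3 = Round(s_2, k_2) = 0x8E6A39
s_4 = Round(s_3, k_3) = 0x58300A
s_5 = Round(s_4, k_4) = 0xBFE3B4
s_6 = Round(s_5, k_5) = 0x63B77D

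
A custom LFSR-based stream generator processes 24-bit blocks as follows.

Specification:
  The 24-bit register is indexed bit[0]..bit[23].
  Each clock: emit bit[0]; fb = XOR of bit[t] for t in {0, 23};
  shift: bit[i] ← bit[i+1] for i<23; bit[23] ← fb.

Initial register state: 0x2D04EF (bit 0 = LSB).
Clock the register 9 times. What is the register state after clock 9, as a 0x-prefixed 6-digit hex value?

0xD29682

reg_0 = 0x2D04EF
clock 1: out=1, reg = 0x968277
clock 2: out=1, reg = 0x4B413B
clock 3: out=1, reg = 0xA5A09D
clock 4: out=1, reg = 0x52D04E
clock 5: out=0, reg = 0x296827
clock 6: out=1, reg = 0x94B413
clock 7: out=1, reg = 0x4A5A09
clock 8: out=1, reg = 0xA52D04
clock 9: out=0, reg = 0xD29682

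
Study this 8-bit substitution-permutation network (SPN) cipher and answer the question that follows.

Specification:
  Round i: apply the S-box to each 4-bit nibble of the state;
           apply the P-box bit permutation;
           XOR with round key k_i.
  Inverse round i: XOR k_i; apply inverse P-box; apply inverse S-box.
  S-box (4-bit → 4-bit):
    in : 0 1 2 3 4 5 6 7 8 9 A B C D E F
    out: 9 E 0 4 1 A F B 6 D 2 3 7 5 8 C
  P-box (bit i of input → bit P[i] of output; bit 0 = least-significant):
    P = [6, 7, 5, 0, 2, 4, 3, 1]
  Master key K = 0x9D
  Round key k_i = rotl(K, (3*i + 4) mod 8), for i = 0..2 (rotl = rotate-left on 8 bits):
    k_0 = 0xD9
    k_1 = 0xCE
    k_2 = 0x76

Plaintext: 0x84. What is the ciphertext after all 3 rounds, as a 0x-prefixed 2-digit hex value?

s_0 = plaintext = 0x84
s_1 = Round(s_0, k_0) = 0x81
s_2 = Round(s_1, k_1) = 0x77
s_3 = Round(s_2, k_2) = 0xA1

0xA1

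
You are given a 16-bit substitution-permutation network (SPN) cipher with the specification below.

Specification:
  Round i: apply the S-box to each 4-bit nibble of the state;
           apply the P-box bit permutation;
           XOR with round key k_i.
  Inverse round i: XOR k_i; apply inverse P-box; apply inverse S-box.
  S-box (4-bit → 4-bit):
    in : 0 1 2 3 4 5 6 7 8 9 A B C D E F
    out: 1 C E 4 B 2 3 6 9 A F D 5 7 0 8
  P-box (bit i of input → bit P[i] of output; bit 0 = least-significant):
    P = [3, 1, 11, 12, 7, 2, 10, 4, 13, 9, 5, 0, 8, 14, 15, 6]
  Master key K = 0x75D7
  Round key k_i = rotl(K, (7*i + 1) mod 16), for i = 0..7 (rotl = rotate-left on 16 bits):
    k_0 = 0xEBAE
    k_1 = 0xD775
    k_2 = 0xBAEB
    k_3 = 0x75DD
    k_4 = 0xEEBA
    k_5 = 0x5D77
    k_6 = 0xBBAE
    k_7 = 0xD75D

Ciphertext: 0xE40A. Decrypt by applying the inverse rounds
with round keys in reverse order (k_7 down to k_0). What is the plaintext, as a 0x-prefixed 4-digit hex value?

s_0 = ciphertext = 0xE40A
s_1 = InvRound(s_0, k_7) = 0x8499
s_2 = InvRound(s_1, k_6) = 0x0A22
s_3 = InvRound(s_2, k_5) = 0x492F
s_4 = InvRound(s_3, k_4) = 0xC4AE
s_5 = InvRound(s_4, k_3) = 0xBBF9
s_6 = InvRound(s_5, k_2) = 0x0EF5
s_7 = InvRound(s_6, k_1) = 0xDE01
s_8 = InvRound(s_7, k_0) = 0x0BD4

0x0BD4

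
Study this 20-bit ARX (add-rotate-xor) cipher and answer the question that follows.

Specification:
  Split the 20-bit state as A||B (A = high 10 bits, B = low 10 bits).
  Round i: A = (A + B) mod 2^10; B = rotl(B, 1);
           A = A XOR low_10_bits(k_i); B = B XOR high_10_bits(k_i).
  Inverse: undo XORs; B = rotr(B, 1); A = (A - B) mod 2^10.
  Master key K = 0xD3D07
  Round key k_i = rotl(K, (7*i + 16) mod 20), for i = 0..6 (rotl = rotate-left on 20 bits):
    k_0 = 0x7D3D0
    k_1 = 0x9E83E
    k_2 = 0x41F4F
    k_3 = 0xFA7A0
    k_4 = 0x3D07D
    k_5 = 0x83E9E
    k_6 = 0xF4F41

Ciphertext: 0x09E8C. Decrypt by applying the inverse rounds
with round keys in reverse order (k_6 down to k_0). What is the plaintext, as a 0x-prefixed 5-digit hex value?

0x5673F

s_0 = ciphertext = 0x09E8C
s_1 = InvRound(s_0, k_6) = 0x2DEAF
s_2 = InvRound(s_1, k_5) = 0x76450
s_3 = InvRound(s_2, k_4) = 0x54852
s_4 = InvRound(s_3, k_3) = 0xC57DD
s_5 = InvRound(s_4, k_2) = 0xBB56D
s_6 = InvRound(s_5, k_1) = 0xD238B
s_7 = InvRound(s_6, k_0) = 0x5673F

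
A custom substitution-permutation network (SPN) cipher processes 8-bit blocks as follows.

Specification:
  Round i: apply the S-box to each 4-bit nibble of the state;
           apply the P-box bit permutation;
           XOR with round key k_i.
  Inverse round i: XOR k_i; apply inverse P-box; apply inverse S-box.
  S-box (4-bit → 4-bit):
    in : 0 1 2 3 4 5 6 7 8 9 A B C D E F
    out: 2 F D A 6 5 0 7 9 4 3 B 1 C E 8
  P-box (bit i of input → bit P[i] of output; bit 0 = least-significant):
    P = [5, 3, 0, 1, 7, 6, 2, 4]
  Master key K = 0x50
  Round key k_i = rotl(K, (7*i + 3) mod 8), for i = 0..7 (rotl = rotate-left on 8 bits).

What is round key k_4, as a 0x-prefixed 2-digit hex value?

0x28

K = 0x50
k_0 = rotl(K, (7*0+3) mod 8) = rotl(K, 3) = 0x82
k_1 = rotl(K, (7*1+3) mod 8) = rotl(K, 2) = 0x41
k_2 = rotl(K, (7*2+3) mod 8) = rotl(K, 1) = 0xA0
k_3 = rotl(K, (7*3+3) mod 8) = rotl(K, 0) = 0x50
k_4 = rotl(K, (7*4+3) mod 8) = rotl(K, 7) = 0x28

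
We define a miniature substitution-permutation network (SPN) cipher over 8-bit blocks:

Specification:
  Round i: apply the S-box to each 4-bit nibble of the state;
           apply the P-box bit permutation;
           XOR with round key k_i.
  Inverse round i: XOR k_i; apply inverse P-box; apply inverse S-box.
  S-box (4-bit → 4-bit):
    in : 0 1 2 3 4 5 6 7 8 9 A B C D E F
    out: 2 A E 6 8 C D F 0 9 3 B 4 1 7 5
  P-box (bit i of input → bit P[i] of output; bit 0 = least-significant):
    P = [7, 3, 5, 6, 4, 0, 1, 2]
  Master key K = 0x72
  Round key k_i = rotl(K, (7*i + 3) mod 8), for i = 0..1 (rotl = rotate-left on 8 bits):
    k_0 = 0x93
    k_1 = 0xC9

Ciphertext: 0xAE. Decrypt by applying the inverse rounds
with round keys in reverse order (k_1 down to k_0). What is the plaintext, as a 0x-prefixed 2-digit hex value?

0x6F

s_0 = ciphertext = 0xAE
s_1 = InvRound(s_0, k_1) = 0x25
s_2 = InvRound(s_1, k_0) = 0x6F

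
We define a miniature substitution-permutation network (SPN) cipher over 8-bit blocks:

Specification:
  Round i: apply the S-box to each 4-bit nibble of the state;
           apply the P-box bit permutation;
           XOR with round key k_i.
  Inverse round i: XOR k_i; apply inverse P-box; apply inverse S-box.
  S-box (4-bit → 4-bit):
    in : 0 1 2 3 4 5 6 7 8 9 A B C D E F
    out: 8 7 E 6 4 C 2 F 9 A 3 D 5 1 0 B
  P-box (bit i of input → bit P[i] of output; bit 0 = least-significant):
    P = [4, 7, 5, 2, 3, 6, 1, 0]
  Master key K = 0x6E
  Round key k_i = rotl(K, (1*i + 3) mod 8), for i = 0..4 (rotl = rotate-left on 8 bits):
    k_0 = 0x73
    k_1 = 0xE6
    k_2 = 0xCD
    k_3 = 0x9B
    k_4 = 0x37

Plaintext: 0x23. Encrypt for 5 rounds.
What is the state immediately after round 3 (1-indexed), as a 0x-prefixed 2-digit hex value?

s_0 = plaintext = 0x23
s_1 = Round(s_0, k_0) = 0x90
s_2 = Round(s_1, k_1) = 0xA3
s_3 = Round(s_2, k_2) = 0x25
s_4 = Round(s_3, k_3) = 0xFC
s_5 = Round(s_4, k_4) = 0x4E

0x25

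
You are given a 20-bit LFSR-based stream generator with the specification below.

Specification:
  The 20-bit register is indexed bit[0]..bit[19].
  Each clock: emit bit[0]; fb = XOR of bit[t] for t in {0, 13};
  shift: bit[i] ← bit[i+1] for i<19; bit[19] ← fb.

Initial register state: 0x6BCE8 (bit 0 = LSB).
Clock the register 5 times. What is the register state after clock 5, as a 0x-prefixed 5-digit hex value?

0xEB5E7

reg_0 = 0x6BCE8
clock 1: out=0, reg = 0xB5E74
clock 2: out=0, reg = 0x5AF3A
clock 3: out=0, reg = 0xAD79D
clock 4: out=1, reg = 0xD6BCE
clock 5: out=0, reg = 0xEB5E7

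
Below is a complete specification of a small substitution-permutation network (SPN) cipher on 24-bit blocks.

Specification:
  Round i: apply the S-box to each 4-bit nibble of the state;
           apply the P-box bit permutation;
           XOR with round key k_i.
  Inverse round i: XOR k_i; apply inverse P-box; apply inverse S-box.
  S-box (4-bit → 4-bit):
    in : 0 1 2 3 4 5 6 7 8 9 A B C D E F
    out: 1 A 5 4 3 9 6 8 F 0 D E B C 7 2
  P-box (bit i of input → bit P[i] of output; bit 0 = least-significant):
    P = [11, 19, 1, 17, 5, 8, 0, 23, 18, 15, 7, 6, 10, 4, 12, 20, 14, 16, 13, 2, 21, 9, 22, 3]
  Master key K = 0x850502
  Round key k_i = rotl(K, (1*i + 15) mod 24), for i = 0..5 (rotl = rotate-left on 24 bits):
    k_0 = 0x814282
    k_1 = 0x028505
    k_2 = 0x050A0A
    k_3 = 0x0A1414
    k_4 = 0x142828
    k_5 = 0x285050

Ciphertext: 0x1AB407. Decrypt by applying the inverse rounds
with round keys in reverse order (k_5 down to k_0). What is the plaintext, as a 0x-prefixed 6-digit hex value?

s_0 = ciphertext = 0x1AB407
s_1 = InvRound(s_0, k_5) = 0x0AC13D
s_2 = InvRound(s_1, k_4) = 0x9A146C
s_3 = InvRound(s_2, k_3) = 0x791759
s_4 = InvRound(s_3, k_2) = 0x29856E
s_5 = InvRound(s_4, k_1) = 0x5F972B
s_6 = InvRound(s_5, k_0) = 0xD0AE81

0xD0AE81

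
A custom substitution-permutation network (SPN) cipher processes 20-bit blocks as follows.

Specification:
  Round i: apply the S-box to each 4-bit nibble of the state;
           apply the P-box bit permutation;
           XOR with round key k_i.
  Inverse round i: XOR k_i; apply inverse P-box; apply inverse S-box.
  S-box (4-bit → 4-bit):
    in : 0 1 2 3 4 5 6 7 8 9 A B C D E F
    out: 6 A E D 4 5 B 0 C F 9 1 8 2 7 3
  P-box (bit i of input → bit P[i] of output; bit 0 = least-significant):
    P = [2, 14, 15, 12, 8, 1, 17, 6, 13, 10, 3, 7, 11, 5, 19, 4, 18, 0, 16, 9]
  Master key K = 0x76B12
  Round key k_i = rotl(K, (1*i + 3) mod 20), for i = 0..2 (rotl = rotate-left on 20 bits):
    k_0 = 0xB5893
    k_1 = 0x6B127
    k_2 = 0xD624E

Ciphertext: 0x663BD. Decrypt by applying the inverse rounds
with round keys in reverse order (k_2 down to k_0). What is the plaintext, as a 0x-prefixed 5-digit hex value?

0xDB36C

s_0 = ciphertext = 0x663BD
s_1 = InvRound(s_0, k_2) = 0x02C97
s_2 = InvRound(s_1, k_1) = 0xB6158
s_3 = InvRound(s_2, k_0) = 0xDB36C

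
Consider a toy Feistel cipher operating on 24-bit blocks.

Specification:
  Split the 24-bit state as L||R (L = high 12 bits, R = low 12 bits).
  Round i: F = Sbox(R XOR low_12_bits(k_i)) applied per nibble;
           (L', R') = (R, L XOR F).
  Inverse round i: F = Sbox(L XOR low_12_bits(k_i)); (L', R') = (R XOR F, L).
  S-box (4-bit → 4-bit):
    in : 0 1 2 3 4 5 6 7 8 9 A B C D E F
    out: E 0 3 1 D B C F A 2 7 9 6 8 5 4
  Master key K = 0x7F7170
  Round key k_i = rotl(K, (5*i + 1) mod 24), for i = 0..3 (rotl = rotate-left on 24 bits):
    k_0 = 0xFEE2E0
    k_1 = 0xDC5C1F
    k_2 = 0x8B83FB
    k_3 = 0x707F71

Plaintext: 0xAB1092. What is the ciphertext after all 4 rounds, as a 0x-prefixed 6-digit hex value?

s_0 = plaintext = 0xAB1092
s_1 = Round(s_0, k_0) = 0x092942
s_2 = Round(s_1, k_1) = 0x942B2A
s_3 = Round(s_2, k_2) = 0xB2A3C2
s_4 = Round(s_3, k_3) = 0x3C2DBB

0x3C2DBB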